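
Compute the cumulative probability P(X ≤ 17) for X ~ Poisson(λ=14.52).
0.788144

We have X ~ Poisson(λ=14.52).

The CDF gives us P(X ≤ k).

Using the CDF:
P(X ≤ 17) = 0.788144

This means there's approximately a 78.8% chance that X is at most 17.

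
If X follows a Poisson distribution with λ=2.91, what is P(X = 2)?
0.230653

We have X ~ Poisson(λ=2.91).

For a Poisson distribution, the PMF gives us the probability of each outcome.

Using the PMF formula:
P(X = 2) = 0.230653

Rounded to 4 decimal places: 0.2307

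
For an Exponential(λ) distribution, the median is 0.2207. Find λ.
λ = 3.1407

For X ~ Exponential(λ), the CDF is F(x) = 1 - e^(-λx).
The median m satisfies F(m) = 0.5:
1 - e^(-λm) = 0.5
e^(-λm) = 0.5
λm = ln(2)
m = ln(2) / λ

Given m = 0.2207:
λ = ln(2) / 0.2207 = 0.693147 / 0.2207 = 3.1407

Verification: ln(2) / 3.1407 = 0.2207 ✓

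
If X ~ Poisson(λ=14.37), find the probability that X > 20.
0.059347

We have X ~ Poisson(λ=14.37).

P(X > 20) = 1 - P(X ≤ 20)
                = 1 - F(20)
                = 1 - 0.940653
                = 0.059347

So there's approximately a 5.9% chance that X exceeds 20.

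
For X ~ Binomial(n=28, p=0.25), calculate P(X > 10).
0.067897

We have X ~ Binomial(n=28, p=0.25).

P(X > 10) = 1 - P(X ≤ 10)
                = 1 - F(10)
                = 1 - 0.932103
                = 0.067897

So there's approximately a 6.8% chance that X exceeds 10.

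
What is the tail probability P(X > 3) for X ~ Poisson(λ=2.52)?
0.246708

We have X ~ Poisson(λ=2.52).

P(X > 3) = 1 - P(X ≤ 3)
                = 1 - F(3)
                = 1 - 0.753292
                = 0.246708

So there's approximately a 24.7% chance that X exceeds 3.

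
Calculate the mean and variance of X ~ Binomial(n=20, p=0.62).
E[X] = 12.4000, Var(X) = 4.7120

We have X ~ Binomial(n=20, p=0.62).

For a Binomial distribution with n=20, p=0.62:

Expected value:
E[X] = 12.4000

Variance:
Var(X) = 4.7120

Standard deviation:
σ = √Var(X) = 2.1707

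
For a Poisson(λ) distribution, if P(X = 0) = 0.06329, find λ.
λ = 2.7600

For a Poisson(λ) distribution, the PMF at 0 is:
P(X = 0) = λ^0 e^(-λ) / 0! = e^(-λ)

Given P(X = 0) = 0.06329:
e^(-λ) = 0.06329
-λ = ln(0.06329)
λ = -ln(0.06329) = 2.7600

Verification: e^(-2.7600) = 0.06329 ✓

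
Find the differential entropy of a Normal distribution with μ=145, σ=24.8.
4.6298 nats

We have X ~ Normal(μ=145, σ=24.8).

The differential entropy measures the uncertainty or information content of the distribution.

For a Normal distribution with μ=145, σ=24.8:
h(X) = 4.6298 nats

(In bits, this would be 6.6794 bits.)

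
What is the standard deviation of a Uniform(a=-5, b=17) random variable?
6.3509

We have X ~ Uniform(a=-5, b=17).

For a Uniform distribution with a=-5, b=17:
σ = √Var(X) = 6.3509

The standard deviation is the square root of the variance.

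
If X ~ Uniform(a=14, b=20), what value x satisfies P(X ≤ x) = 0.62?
17.7200

We have X ~ Uniform(a=14, b=20).

We want to find x such that P(X ≤ x) = 0.62.

This is the 62nd percentile, which means 62% of values fall below this point.

Using the inverse CDF (quantile function):
x = F⁻¹(0.62) = 17.7200

Verification: P(X ≤ 17.7200) = 0.62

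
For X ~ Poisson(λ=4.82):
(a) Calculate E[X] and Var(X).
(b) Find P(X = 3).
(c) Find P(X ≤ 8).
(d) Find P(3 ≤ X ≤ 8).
(a) E[X] = 4.8200, Var(X) = 4.8200
(b) P(X = 3) = 0.150553
(c) P(X ≤ 8) = 0.943025
(d) P(3 ≤ X ≤ 8) = 0.802371

We have X ~ Poisson(λ=4.82).

(a) Moments:
E[X] = 4.8200
Var(X) = 4.8200
σ = √Var(X) = 2.1954

(b) Point probability using PMF:
P(X = 3) = 0.150553

(c) Cumulative probability using CDF:
P(X ≤ 8) = F(8) = 0.943025

(d) Range probability:
P(3 ≤ X ≤ 8) = P(X ≤ 8) - P(X ≤ 2)
                   = F(8) - F(2)
                   = 0.943025 - 0.140654
                   = 0.802371

This means approximately 80.2% of outcomes fall in the interval [3, 8].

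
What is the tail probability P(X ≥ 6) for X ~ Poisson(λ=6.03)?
0.559127

We have X ~ Poisson(λ=6.03).

For discrete distributions, P(X ≥ 6) = 1 - P(X ≤ 5).

P(X ≤ 5) = 0.440873
P(X ≥ 6) = 1 - 0.440873 = 0.559127

So there's approximately a 55.9% chance that X is at least 6.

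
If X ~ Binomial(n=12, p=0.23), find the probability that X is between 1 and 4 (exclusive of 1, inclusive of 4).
0.681676

We have X ~ Binomial(n=12, p=0.23).

To find P(1 < X ≤ 4), we use:
P(1 < X ≤ 4) = P(X ≤ 4) - P(X ≤ 1)
                 = F(4) - F(1)
                 = 0.880822 - 0.199147
                 = 0.681676

So there's approximately a 68.2% chance that X falls in this range.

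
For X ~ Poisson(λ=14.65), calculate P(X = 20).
0.037001

We have X ~ Poisson(λ=14.65).

For a Poisson distribution, the PMF gives us the probability of each outcome.

Using the PMF formula:
P(X = 20) = 0.037001

Rounded to 4 decimal places: 0.0370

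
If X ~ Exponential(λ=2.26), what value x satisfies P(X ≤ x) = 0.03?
0.0135

We have X ~ Exponential(λ=2.26).

We want to find x such that P(X ≤ x) = 0.03.

This is the 3rd percentile, which means 3% of values fall below this point.

Using the inverse CDF (quantile function):
x = F⁻¹(0.03) = 0.0135

Verification: P(X ≤ 0.0135) = 0.03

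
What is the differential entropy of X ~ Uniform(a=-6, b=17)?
3.1355 nats

We have X ~ Uniform(a=-6, b=17).

The differential entropy measures the uncertainty or information content of the distribution.

For a Uniform distribution with a=-6, b=17:
h(X) = 3.1355 nats

(In bits, this would be 4.5236 bits.)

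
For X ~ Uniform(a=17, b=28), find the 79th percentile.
25.6900

We have X ~ Uniform(a=17, b=28).

We want to find x such that P(X ≤ x) = 0.79.

This is the 79th percentile, which means 79% of values fall below this point.

Using the inverse CDF (quantile function):
x = F⁻¹(0.79) = 25.6900

Verification: P(X ≤ 25.6900) = 0.79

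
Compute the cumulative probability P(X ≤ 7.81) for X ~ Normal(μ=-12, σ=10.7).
0.967944

We have X ~ Normal(μ=-12, σ=10.7).

The CDF gives us P(X ≤ k).

Using the CDF:
P(X ≤ 7.81) = 0.967944

This means there's approximately a 96.8% chance that X is at most 7.81.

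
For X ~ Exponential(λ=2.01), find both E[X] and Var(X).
E[X] = 0.4975, Var(X) = 0.2475

We have X ~ Exponential(λ=2.01).

For an Exponential distribution with λ=2.01:

Expected value:
E[X] = 0.4975

Variance:
Var(X) = 0.2475

Standard deviation:
σ = √Var(X) = 0.4975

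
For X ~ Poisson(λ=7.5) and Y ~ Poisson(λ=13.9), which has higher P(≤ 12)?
X has higher probability (P(X ≤ 12) = 0.9573 > P(Y ≤ 12) = 0.3684)

Compute P(≤ 12) for each distribution:

X ~ Poisson(λ=7.5):
P(X ≤ 12) = 0.9573

Y ~ Poisson(λ=13.9):
P(Y ≤ 12) = 0.3684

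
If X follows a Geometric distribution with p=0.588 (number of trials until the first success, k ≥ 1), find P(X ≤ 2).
0.830256

We have X ~ Geometric(p=0.588) (number of trials until the first success, k ≥ 1).

The CDF gives us P(X ≤ k).

Using the CDF:
P(X ≤ 2) = 0.830256

This means there's approximately a 83.0% chance that X is at most 2.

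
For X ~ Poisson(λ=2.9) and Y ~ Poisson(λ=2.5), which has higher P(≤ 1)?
Y has higher probability (P(Y ≤ 1) = 0.2873 > P(X ≤ 1) = 0.2146)

Compute P(≤ 1) for each distribution:

X ~ Poisson(λ=2.9):
P(X ≤ 1) = 0.2146

Y ~ Poisson(λ=2.5):
P(Y ≤ 1) = 0.2873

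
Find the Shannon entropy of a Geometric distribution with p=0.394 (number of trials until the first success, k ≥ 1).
1.7018 nats

We have X ~ Geometric(p=0.394) (number of trials until the first success, k ≥ 1).

The Shannon entropy measures the uncertainty or information content of the distribution.

For a Geometric distribution with p=0.394 (number of trials until the first success, k ≥ 1):
H(X) = 1.7018 nats

(In bits, this would be 2.4552 bits.)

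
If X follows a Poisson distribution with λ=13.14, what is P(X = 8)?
0.043312

We have X ~ Poisson(λ=13.14).

For a Poisson distribution, the PMF gives us the probability of each outcome.

Using the PMF formula:
P(X = 8) = 0.043312

Rounded to 4 decimal places: 0.0433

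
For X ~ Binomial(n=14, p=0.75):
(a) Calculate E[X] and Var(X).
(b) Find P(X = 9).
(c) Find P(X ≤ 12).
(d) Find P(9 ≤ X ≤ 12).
(a) E[X] = 10.5000, Var(X) = 2.6250
(b) P(X = 9) = 0.146796
(c) P(X ≤ 12) = 0.899032
(d) P(9 ≤ X ≤ 12) = 0.787363

We have X ~ Binomial(n=14, p=0.75).

(a) Moments:
E[X] = 10.5000
Var(X) = 2.6250
σ = √Var(X) = 1.6202

(b) Point probability using PMF:
P(X = 9) = 0.146796

(c) Cumulative probability using CDF:
P(X ≤ 12) = F(12) = 0.899032

(d) Range probability:
P(9 ≤ X ≤ 12) = P(X ≤ 12) - P(X ≤ 8)
                   = F(12) - F(8)
                   = 0.899032 - 0.111669
                   = 0.787363

This means approximately 78.7% of outcomes fall in the interval [9, 12].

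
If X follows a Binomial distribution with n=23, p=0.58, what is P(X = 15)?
0.134242

We have X ~ Binomial(n=23, p=0.58).

For a Binomial distribution, the PMF gives us the probability of each outcome.

Using the PMF formula:
P(X = 15) = 0.134242

Rounded to 4 decimal places: 0.1342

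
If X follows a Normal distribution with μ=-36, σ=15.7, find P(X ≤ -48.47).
0.213520

We have X ~ Normal(μ=-36, σ=15.7).

The CDF gives us P(X ≤ k).

Using the CDF:
P(X ≤ -48.47) = 0.213520

This means there's approximately a 21.4% chance that X is at most -48.47.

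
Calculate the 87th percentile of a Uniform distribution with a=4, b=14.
12.7000

We have X ~ Uniform(a=4, b=14).

We want to find x such that P(X ≤ x) = 0.87.

This is the 87th percentile, which means 87% of values fall below this point.

Using the inverse CDF (quantile function):
x = F⁻¹(0.87) = 12.7000

Verification: P(X ≤ 12.7000) = 0.87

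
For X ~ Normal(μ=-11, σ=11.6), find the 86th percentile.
1.5317

We have X ~ Normal(μ=-11, σ=11.6).

We want to find x such that P(X ≤ x) = 0.86.

This is the 86th percentile, which means 86% of values fall below this point.

Using the inverse CDF (quantile function):
x = F⁻¹(0.86) = 1.5317

Verification: P(X ≤ 1.5317) = 0.86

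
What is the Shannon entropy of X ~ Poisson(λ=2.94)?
1.9204 nats

We have X ~ Poisson(λ=2.94).

The Shannon entropy measures the uncertainty or information content of the distribution.

For a Poisson distribution with λ=2.94:
H(X) = 1.9204 nats

(In bits, this would be 2.7706 bits.)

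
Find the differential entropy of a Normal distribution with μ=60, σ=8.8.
3.5937 nats

We have X ~ Normal(μ=60, σ=8.8).

The differential entropy measures the uncertainty or information content of the distribution.

For a Normal distribution with μ=60, σ=8.8:
h(X) = 3.5937 nats

(In bits, this would be 5.1846 bits.)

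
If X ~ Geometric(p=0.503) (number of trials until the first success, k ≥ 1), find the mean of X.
1.9881

We have X ~ Geometric(p=0.503) (number of trials until the first success, k ≥ 1).

For a Geometric distribution with p=0.503 (number of trials until the first success, k ≥ 1):
E[X] = 1.9881

This is the expected (average) value of X.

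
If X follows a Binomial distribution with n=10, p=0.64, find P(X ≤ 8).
0.923619

We have X ~ Binomial(n=10, p=0.64).

The CDF gives us P(X ≤ k).

Using the CDF:
P(X ≤ 8) = 0.923619

This means there's approximately a 92.4% chance that X is at most 8.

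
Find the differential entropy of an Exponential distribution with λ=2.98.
-0.0919 nats

We have X ~ Exponential(λ=2.98).

The differential entropy measures the uncertainty or information content of the distribution.

For an Exponential distribution with λ=2.98:
h(X) = -0.0919 nats

(In bits, this would be -0.1326 bits.)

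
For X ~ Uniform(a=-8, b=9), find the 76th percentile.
4.9200

We have X ~ Uniform(a=-8, b=9).

We want to find x such that P(X ≤ x) = 0.76.

This is the 76th percentile, which means 76% of values fall below this point.

Using the inverse CDF (quantile function):
x = F⁻¹(0.76) = 4.9200

Verification: P(X ≤ 4.9200) = 0.76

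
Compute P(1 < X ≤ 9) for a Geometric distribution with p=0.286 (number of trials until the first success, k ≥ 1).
0.665774

We have X ~ Geometric(p=0.286) (number of trials until the first success, k ≥ 1).

To find P(1 < X ≤ 9), we use:
P(1 < X ≤ 9) = P(X ≤ 9) - P(X ≤ 1)
                 = F(9) - F(1)
                 = 0.951774 - 0.286000
                 = 0.665774

So there's approximately a 66.6% chance that X falls in this range.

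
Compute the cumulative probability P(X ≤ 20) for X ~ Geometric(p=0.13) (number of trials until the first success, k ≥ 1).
0.938286

We have X ~ Geometric(p=0.13) (number of trials until the first success, k ≥ 1).

The CDF gives us P(X ≤ k).

Using the CDF:
P(X ≤ 20) = 0.938286

This means there's approximately a 93.8% chance that X is at most 20.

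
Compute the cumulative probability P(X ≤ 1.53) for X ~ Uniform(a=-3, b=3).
0.755000

We have X ~ Uniform(a=-3, b=3).

The CDF gives us P(X ≤ k).

Using the CDF:
P(X ≤ 1.53) = 0.755000

This means there's approximately a 75.5% chance that X is at most 1.53.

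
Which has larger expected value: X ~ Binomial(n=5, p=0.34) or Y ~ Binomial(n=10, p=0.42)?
Y has larger mean (4.2000 > 1.7000)

Compute the expected value for each distribution:

X ~ Binomial(n=5, p=0.34):
E[X] = 1.7000

Y ~ Binomial(n=10, p=0.42):
E[Y] = 4.2000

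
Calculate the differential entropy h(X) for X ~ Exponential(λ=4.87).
-0.5831 nats

We have X ~ Exponential(λ=4.87).

The differential entropy measures the uncertainty or information content of the distribution.

For an Exponential distribution with λ=4.87:
h(X) = -0.5831 nats

(In bits, this would be -0.8412 bits.)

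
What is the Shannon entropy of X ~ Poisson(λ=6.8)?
2.3640 nats

We have X ~ Poisson(λ=6.8).

The Shannon entropy measures the uncertainty or information content of the distribution.

For a Poisson distribution with λ=6.8:
H(X) = 2.3640 nats

(In bits, this would be 3.4105 bits.)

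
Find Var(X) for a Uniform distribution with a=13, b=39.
56.3333

We have X ~ Uniform(a=13, b=39).

For a Uniform distribution with a=13, b=39:
Var(X) = 56.3333

The variance measures the spread of the distribution around the mean.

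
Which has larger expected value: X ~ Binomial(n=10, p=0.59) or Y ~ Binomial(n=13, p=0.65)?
Y has larger mean (8.4500 > 5.9000)

Compute the expected value for each distribution:

X ~ Binomial(n=10, p=0.59):
E[X] = 5.9000

Y ~ Binomial(n=13, p=0.65):
E[Y] = 8.4500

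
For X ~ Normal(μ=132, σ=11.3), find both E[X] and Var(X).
E[X] = 132.0000, Var(X) = 127.6900

We have X ~ Normal(μ=132, σ=11.3).

For a Normal distribution with μ=132, σ=11.3:

Expected value:
E[X] = 132.0000

Variance:
Var(X) = 127.6900

Standard deviation:
σ = √Var(X) = 11.3000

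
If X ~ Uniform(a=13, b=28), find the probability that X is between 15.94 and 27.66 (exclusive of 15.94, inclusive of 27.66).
0.781333

We have X ~ Uniform(a=13, b=28).

To find P(15.94 < X ≤ 27.66), we use:
P(15.94 < X ≤ 27.66) = P(X ≤ 27.66) - P(X ≤ 15.94)
                 = F(27.66) - F(15.94)
                 = 0.977333 - 0.196000
                 = 0.781333

So there's approximately a 78.1% chance that X falls in this range.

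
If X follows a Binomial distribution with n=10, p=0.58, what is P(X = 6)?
0.248762

We have X ~ Binomial(n=10, p=0.58).

For a Binomial distribution, the PMF gives us the probability of each outcome.

Using the PMF formula:
P(X = 6) = 0.248762

Rounded to 4 decimal places: 0.2488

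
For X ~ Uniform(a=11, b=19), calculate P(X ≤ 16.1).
0.637500

We have X ~ Uniform(a=11, b=19).

The CDF gives us P(X ≤ k).

Using the CDF:
P(X ≤ 16.1) = 0.637500

This means there's approximately a 63.8% chance that X is at most 16.1.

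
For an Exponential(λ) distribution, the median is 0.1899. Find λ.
λ = 3.6501

For X ~ Exponential(λ), the CDF is F(x) = 1 - e^(-λx).
The median m satisfies F(m) = 0.5:
1 - e^(-λm) = 0.5
e^(-λm) = 0.5
λm = ln(2)
m = ln(2) / λ

Given m = 0.1899:
λ = ln(2) / 0.1899 = 0.693147 / 0.1899 = 3.6501

Verification: ln(2) / 3.6501 = 0.1899 ✓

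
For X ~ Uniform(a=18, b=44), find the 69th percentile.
35.9400

We have X ~ Uniform(a=18, b=44).

We want to find x such that P(X ≤ x) = 0.69.

This is the 69th percentile, which means 69% of values fall below this point.

Using the inverse CDF (quantile function):
x = F⁻¹(0.69) = 35.9400

Verification: P(X ≤ 35.9400) = 0.69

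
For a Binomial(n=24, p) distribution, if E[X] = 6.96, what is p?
p = 0.29

For a Binomial(n, p) distribution:
E[X] = n × p

Given n = 24 and E[X] = 6.96:
6.96 = 24 × p
p = 6.96 / 24 = 0.29

Verification: Binomial(24, 0.29) has E[X] = 6.96 ✓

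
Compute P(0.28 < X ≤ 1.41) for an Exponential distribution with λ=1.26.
0.533505

We have X ~ Exponential(λ=1.26).

To find P(0.28 < X ≤ 1.41), we use:
P(0.28 < X ≤ 1.41) = P(X ≤ 1.41) - P(X ≤ 0.28)
                 = F(1.41) - F(0.28)
                 = 0.830788 - 0.297282
                 = 0.533505

So there's approximately a 53.4% chance that X falls in this range.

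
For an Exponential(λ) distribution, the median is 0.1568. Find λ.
λ = 4.4206

For X ~ Exponential(λ), the CDF is F(x) = 1 - e^(-λx).
The median m satisfies F(m) = 0.5:
1 - e^(-λm) = 0.5
e^(-λm) = 0.5
λm = ln(2)
m = ln(2) / λ

Given m = 0.1568:
λ = ln(2) / 0.1568 = 0.693147 / 0.1568 = 4.4206

Verification: ln(2) / 4.4206 = 0.1568 ✓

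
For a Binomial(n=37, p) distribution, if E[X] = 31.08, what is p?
p = 0.84

For a Binomial(n, p) distribution:
E[X] = n × p

Given n = 37 and E[X] = 31.08:
31.08 = 37 × p
p = 31.08 / 37 = 0.84

Verification: Binomial(37, 0.84) has E[X] = 31.08 ✓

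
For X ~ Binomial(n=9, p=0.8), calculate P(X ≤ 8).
0.865782

We have X ~ Binomial(n=9, p=0.8).

The CDF gives us P(X ≤ k).

Using the CDF:
P(X ≤ 8) = 0.865782

This means there's approximately a 86.6% chance that X is at most 8.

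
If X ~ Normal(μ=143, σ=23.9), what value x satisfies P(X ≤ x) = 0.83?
165.8045

We have X ~ Normal(μ=143, σ=23.9).

We want to find x such that P(X ≤ x) = 0.83.

This is the 83rd percentile, which means 83% of values fall below this point.

Using the inverse CDF (quantile function):
x = F⁻¹(0.83) = 165.8045

Verification: P(X ≤ 165.8045) = 0.83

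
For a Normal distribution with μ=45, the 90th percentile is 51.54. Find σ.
σ = 5.1032

For X ~ Normal(μ, σ), the p-th percentile satisfies x = μ + z_p × σ,
where z_p = Φ⁻¹(p) is the standard normal quantile.

Step 1: z_{0.9} = Φ⁻¹(0.9) = 1.2816

Step 2: Solve for σ:
51.54 = 45 + 1.2816 × σ
σ = (51.54 - 45) / 1.2816
σ = 6.54 / 1.2816
σ = 5.1032

Verification: μ + z × σ = 45 + 1.2816 × 5.1032 = 51.54 ✓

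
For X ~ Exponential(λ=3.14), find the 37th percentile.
0.1471

We have X ~ Exponential(λ=3.14).

We want to find x such that P(X ≤ x) = 0.37.

This is the 37th percentile, which means 37% of values fall below this point.

Using the inverse CDF (quantile function):
x = F⁻¹(0.37) = 0.1471

Verification: P(X ≤ 0.1471) = 0.37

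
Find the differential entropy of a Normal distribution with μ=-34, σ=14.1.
4.0651 nats

We have X ~ Normal(μ=-34, σ=14.1).

The differential entropy measures the uncertainty or information content of the distribution.

For a Normal distribution with μ=-34, σ=14.1:
h(X) = 4.0651 nats

(In bits, this would be 5.8647 bits.)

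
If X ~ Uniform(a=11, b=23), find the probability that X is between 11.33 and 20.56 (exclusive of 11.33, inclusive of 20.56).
0.769167

We have X ~ Uniform(a=11, b=23).

To find P(11.33 < X ≤ 20.56), we use:
P(11.33 < X ≤ 20.56) = P(X ≤ 20.56) - P(X ≤ 11.33)
                 = F(20.56) - F(11.33)
                 = 0.796667 - 0.027500
                 = 0.769167

So there's approximately a 76.9% chance that X falls in this range.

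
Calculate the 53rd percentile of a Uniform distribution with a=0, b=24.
12.7200

We have X ~ Uniform(a=0, b=24).

We want to find x such that P(X ≤ x) = 0.53.

This is the 53rd percentile, which means 53% of values fall below this point.

Using the inverse CDF (quantile function):
x = F⁻¹(0.53) = 12.7200

Verification: P(X ≤ 12.7200) = 0.53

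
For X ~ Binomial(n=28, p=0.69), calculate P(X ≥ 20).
0.481238

We have X ~ Binomial(n=28, p=0.69).

For discrete distributions, P(X ≥ 20) = 1 - P(X ≤ 19).

P(X ≤ 19) = 0.518762
P(X ≥ 20) = 1 - 0.518762 = 0.481238

So there's approximately a 48.1% chance that X is at least 20.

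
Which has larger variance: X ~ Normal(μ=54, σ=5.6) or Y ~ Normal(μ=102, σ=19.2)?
Y has larger variance (368.6400 > 31.3600)

Compute the variance for each distribution:

X ~ Normal(μ=54, σ=5.6):
Var(X) = 31.3600

Y ~ Normal(μ=102, σ=19.2):
Var(Y) = 368.6400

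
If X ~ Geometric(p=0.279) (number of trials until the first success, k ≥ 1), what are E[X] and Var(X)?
E[X] = 3.5842, Var(X) = 9.2625

We have X ~ Geometric(p=0.279) (number of trials until the first success, k ≥ 1).

For a Geometric distribution with p=0.279 (number of trials until the first success, k ≥ 1):

Expected value:
E[X] = 3.5842

Variance:
Var(X) = 9.2625

Standard deviation:
σ = √Var(X) = 3.0434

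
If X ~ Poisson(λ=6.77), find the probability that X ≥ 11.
0.083001

We have X ~ Poisson(λ=6.77).

For discrete distributions, P(X ≥ 11) = 1 - P(X ≤ 10).

P(X ≤ 10) = 0.916999
P(X ≥ 11) = 1 - 0.916999 = 0.083001

So there's approximately a 8.3% chance that X is at least 11.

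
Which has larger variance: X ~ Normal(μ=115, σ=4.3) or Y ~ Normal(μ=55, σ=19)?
Y has larger variance (361.0000 > 18.4900)

Compute the variance for each distribution:

X ~ Normal(μ=115, σ=4.3):
Var(X) = 18.4900

Y ~ Normal(μ=55, σ=19):
Var(Y) = 361.0000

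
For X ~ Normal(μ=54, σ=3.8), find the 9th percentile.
48.9051

We have X ~ Normal(μ=54, σ=3.8).

We want to find x such that P(X ≤ x) = 0.09.

This is the 9th percentile, which means 9% of values fall below this point.

Using the inverse CDF (quantile function):
x = F⁻¹(0.09) = 48.9051

Verification: P(X ≤ 48.9051) = 0.09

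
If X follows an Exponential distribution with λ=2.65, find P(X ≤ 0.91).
0.910319

We have X ~ Exponential(λ=2.65).

The CDF gives us P(X ≤ k).

Using the CDF:
P(X ≤ 0.91) = 0.910319

This means there's approximately a 91.0% chance that X is at most 0.91.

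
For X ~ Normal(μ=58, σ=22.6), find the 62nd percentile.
64.9039

We have X ~ Normal(μ=58, σ=22.6).

We want to find x such that P(X ≤ x) = 0.62.

This is the 62nd percentile, which means 62% of values fall below this point.

Using the inverse CDF (quantile function):
x = F⁻¹(0.62) = 64.9039

Verification: P(X ≤ 64.9039) = 0.62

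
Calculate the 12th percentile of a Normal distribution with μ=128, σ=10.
116.2501

We have X ~ Normal(μ=128, σ=10).

We want to find x such that P(X ≤ x) = 0.12.

This is the 12th percentile, which means 12% of values fall below this point.

Using the inverse CDF (quantile function):
x = F⁻¹(0.12) = 116.2501

Verification: P(X ≤ 116.2501) = 0.12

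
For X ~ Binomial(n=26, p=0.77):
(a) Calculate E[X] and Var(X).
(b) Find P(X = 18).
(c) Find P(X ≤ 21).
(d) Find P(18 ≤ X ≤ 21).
(a) E[X] = 20.0200, Var(X) = 4.6046
(b) P(X = 18) = 0.110768
(c) P(X ≤ 21) = 0.747072
(d) P(18 ≤ X ≤ 21) = 0.624862

We have X ~ Binomial(n=26, p=0.77).

(a) Moments:
E[X] = 20.0200
Var(X) = 4.6046
σ = √Var(X) = 2.1458

(b) Point probability using PMF:
P(X = 18) = 0.110768

(c) Cumulative probability using CDF:
P(X ≤ 21) = F(21) = 0.747072

(d) Range probability:
P(18 ≤ X ≤ 21) = P(X ≤ 21) - P(X ≤ 17)
                   = F(21) - F(17)
                   = 0.747072 - 0.122210
                   = 0.624862

This means approximately 62.5% of outcomes fall in the interval [18, 21].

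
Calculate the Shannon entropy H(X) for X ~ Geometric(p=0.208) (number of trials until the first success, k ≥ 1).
2.4581 nats

We have X ~ Geometric(p=0.208) (number of trials until the first success, k ≥ 1).

The Shannon entropy measures the uncertainty or information content of the distribution.

For a Geometric distribution with p=0.208 (number of trials until the first success, k ≥ 1):
H(X) = 2.4581 nats

(In bits, this would be 3.5464 bits.)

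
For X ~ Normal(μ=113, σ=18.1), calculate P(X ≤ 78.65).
0.028862

We have X ~ Normal(μ=113, σ=18.1).

The CDF gives us P(X ≤ k).

Using the CDF:
P(X ≤ 78.65) = 0.028862

This means there's approximately a 2.9% chance that X is at most 78.65.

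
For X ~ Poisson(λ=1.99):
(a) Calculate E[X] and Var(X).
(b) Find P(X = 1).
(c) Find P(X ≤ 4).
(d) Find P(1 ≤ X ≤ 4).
(a) E[X] = 1.9900, Var(X) = 1.9900
(b) P(X = 1) = 0.272024
(c) P(X ≤ 4) = 0.948245
(d) P(1 ≤ X ≤ 4) = 0.811549

We have X ~ Poisson(λ=1.99).

(a) Moments:
E[X] = 1.9900
Var(X) = 1.9900
σ = √Var(X) = 1.4107

(b) Point probability using PMF:
P(X = 1) = 0.272024

(c) Cumulative probability using CDF:
P(X ≤ 4) = F(4) = 0.948245

(d) Range probability:
P(1 ≤ X ≤ 4) = P(X ≤ 4) - P(X ≤ 0)
                   = F(4) - F(0)
                   = 0.948245 - 0.136695
                   = 0.811549

This means approximately 81.2% of outcomes fall in the interval [1, 4].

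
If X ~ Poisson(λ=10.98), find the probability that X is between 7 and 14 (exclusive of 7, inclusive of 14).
0.711007

We have X ~ Poisson(λ=10.98).

To find P(7 < X ≤ 14), we use:
P(7 < X ≤ 14) = P(X ≤ 14) - P(X ≤ 7)
                 = F(14) - F(7)
                 = 0.855495 - 0.144488
                 = 0.711007

So there's approximately a 71.1% chance that X falls in this range.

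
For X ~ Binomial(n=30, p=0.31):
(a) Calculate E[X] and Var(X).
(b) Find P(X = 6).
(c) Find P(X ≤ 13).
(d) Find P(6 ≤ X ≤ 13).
(a) E[X] = 9.3000, Var(X) = 6.4170
(b) P(X = 6) = 0.071478
(c) P(X ≤ 13) = 0.948013
(d) P(6 ≤ X ≤ 13) = 0.886600

We have X ~ Binomial(n=30, p=0.31).

(a) Moments:
E[X] = 9.3000
Var(X) = 6.4170
σ = √Var(X) = 2.5332

(b) Point probability using PMF:
P(X = 6) = 0.071478

(c) Cumulative probability using CDF:
P(X ≤ 13) = F(13) = 0.948013

(d) Range probability:
P(6 ≤ X ≤ 13) = P(X ≤ 13) - P(X ≤ 5)
                   = F(13) - F(5)
                   = 0.948013 - 0.061413
                   = 0.886600

This means approximately 88.7% of outcomes fall in the interval [6, 13].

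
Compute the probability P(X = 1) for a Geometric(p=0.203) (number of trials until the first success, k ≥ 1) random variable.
0.203000

We have X ~ Geometric(p=0.203) (number of trials until the first success, k ≥ 1).

For a Geometric distribution, the PMF gives us the probability of each outcome.

Using the PMF formula:
P(X = 1) = 0.203000

Rounded to 4 decimal places: 0.2030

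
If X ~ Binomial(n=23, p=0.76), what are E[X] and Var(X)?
E[X] = 17.4800, Var(X) = 4.1952

We have X ~ Binomial(n=23, p=0.76).

For a Binomial distribution with n=23, p=0.76:

Expected value:
E[X] = 17.4800

Variance:
Var(X) = 4.1952

Standard deviation:
σ = √Var(X) = 2.0482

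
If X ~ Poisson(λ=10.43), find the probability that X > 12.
0.250846

We have X ~ Poisson(λ=10.43).

P(X > 12) = 1 - P(X ≤ 12)
                = 1 - F(12)
                = 1 - 0.749154
                = 0.250846

So there's approximately a 25.1% chance that X exceeds 12.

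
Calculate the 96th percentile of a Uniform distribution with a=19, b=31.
30.5200

We have X ~ Uniform(a=19, b=31).

We want to find x such that P(X ≤ x) = 0.96.

This is the 96th percentile, which means 96% of values fall below this point.

Using the inverse CDF (quantile function):
x = F⁻¹(0.96) = 30.5200

Verification: P(X ≤ 30.5200) = 0.96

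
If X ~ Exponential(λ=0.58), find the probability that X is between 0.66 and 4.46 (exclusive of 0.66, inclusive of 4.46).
0.606689

We have X ~ Exponential(λ=0.58).

To find P(0.66 < X ≤ 4.46), we use:
P(0.66 < X ≤ 4.46) = P(X ≤ 4.46) - P(X ≤ 0.66)
                 = F(4.46) - F(0.66)
                 = 0.924740 - 0.318051
                 = 0.606689

So there's approximately a 60.7% chance that X falls in this range.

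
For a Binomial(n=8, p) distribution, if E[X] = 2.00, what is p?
p = 0.25

For a Binomial(n, p) distribution:
E[X] = n × p

Given n = 8 and E[X] = 2.00:
2.00 = 8 × p
p = 2.00 / 8 = 0.25

Verification: Binomial(8, 0.25) has E[X] = 2.00 ✓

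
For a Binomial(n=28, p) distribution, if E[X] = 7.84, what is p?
p = 0.28

For a Binomial(n, p) distribution:
E[X] = n × p

Given n = 28 and E[X] = 7.84:
7.84 = 28 × p
p = 7.84 / 28 = 0.28

Verification: Binomial(28, 0.28) has E[X] = 7.84 ✓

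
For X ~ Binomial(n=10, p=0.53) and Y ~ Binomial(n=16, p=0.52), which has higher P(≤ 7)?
X has higher probability (P(X ≤ 7) = 0.9209 > P(Y ≤ 7) = 0.3405)

Compute P(≤ 7) for each distribution:

X ~ Binomial(n=10, p=0.53):
P(X ≤ 7) = 0.9209

Y ~ Binomial(n=16, p=0.52):
P(Y ≤ 7) = 0.3405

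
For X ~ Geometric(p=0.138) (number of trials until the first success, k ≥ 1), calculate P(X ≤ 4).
0.447886

We have X ~ Geometric(p=0.138) (number of trials until the first success, k ≥ 1).

The CDF gives us P(X ≤ k).

Using the CDF:
P(X ≤ 4) = 0.447886

This means there's approximately a 44.8% chance that X is at most 4.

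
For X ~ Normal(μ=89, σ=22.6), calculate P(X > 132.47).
0.027212

We have X ~ Normal(μ=89, σ=22.6).

P(X > 132.47) = 1 - P(X ≤ 132.47)
                = 1 - F(132.47)
                = 1 - 0.972788
                = 0.027212

So there's approximately a 2.7% chance that X exceeds 132.47.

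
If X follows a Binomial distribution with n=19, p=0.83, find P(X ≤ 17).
0.858117

We have X ~ Binomial(n=19, p=0.83).

The CDF gives us P(X ≤ k).

Using the CDF:
P(X ≤ 17) = 0.858117

This means there's approximately a 85.8% chance that X is at most 17.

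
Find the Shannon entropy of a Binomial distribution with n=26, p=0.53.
2.3529 nats

We have X ~ Binomial(n=26, p=0.53).

The Shannon entropy measures the uncertainty or information content of the distribution.

For a Binomial distribution with n=26, p=0.53:
H(X) = 2.3529 nats

(In bits, this would be 3.3944 bits.)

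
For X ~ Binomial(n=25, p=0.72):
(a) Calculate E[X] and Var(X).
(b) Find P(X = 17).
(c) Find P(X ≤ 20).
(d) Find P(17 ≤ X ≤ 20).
(a) E[X] = 18.0000, Var(X) = 5.0400
(b) P(X = 17) = 0.153452
(c) P(X ≤ 20) = 0.869629
(d) P(17 ≤ X ≤ 20) = 0.623138

We have X ~ Binomial(n=25, p=0.72).

(a) Moments:
E[X] = 18.0000
Var(X) = 5.0400
σ = √Var(X) = 2.2450

(b) Point probability using PMF:
P(X = 17) = 0.153452

(c) Cumulative probability using CDF:
P(X ≤ 20) = F(20) = 0.869629

(d) Range probability:
P(17 ≤ X ≤ 20) = P(X ≤ 20) - P(X ≤ 16)
                   = F(20) - F(16)
                   = 0.869629 - 0.246491
                   = 0.623138

This means approximately 62.3% of outcomes fall in the interval [17, 20].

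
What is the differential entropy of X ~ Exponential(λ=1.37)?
0.6852 nats

We have X ~ Exponential(λ=1.37).

The differential entropy measures the uncertainty or information content of the distribution.

For an Exponential distribution with λ=1.37:
h(X) = 0.6852 nats

(In bits, this would be 0.9885 bits.)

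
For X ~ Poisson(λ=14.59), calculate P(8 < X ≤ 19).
0.850596

We have X ~ Poisson(λ=14.59).

To find P(8 < X ≤ 19), we use:
P(8 < X ≤ 19) = P(X ≤ 19) - P(X ≤ 8)
                 = F(19) - F(8)
                 = 0.896820 - 0.046223
                 = 0.850596

So there's approximately a 85.1% chance that X falls in this range.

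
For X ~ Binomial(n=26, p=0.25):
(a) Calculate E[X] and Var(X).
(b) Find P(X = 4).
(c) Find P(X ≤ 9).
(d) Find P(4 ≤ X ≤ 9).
(a) E[X] = 6.5000, Var(X) = 4.8750
(b) P(X = 4) = 0.104172
(c) P(X ≤ 9) = 0.909144
(d) P(4 ≤ X ≤ 9) = 0.828957

We have X ~ Binomial(n=26, p=0.25).

(a) Moments:
E[X] = 6.5000
Var(X) = 4.8750
σ = √Var(X) = 2.2079

(b) Point probability using PMF:
P(X = 4) = 0.104172

(c) Cumulative probability using CDF:
P(X ≤ 9) = F(9) = 0.909144

(d) Range probability:
P(4 ≤ X ≤ 9) = P(X ≤ 9) - P(X ≤ 3)
                   = F(9) - F(3)
                   = 0.909144 - 0.080188
                   = 0.828957

This means approximately 82.9% of outcomes fall in the interval [4, 9].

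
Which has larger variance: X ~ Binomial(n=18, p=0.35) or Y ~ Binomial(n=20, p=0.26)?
X has larger variance (4.0950 > 3.8480)

Compute the variance for each distribution:

X ~ Binomial(n=18, p=0.35):
Var(X) = 4.0950

Y ~ Binomial(n=20, p=0.26):
Var(Y) = 3.8480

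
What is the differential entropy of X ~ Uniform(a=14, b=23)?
2.1972 nats

We have X ~ Uniform(a=14, b=23).

The differential entropy measures the uncertainty or information content of the distribution.

For a Uniform distribution with a=14, b=23:
h(X) = 2.1972 nats

(In bits, this would be 3.1699 bits.)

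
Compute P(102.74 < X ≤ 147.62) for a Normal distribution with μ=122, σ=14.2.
0.876906

We have X ~ Normal(μ=122, σ=14.2).

To find P(102.74 < X ≤ 147.62), we use:
P(102.74 < X ≤ 147.62) = P(X ≤ 147.62) - P(X ≤ 102.74)
                 = F(147.62) - F(102.74)
                 = 0.964402 - 0.087496
                 = 0.876906

So there's approximately a 87.7% chance that X falls in this range.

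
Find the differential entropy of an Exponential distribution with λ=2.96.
-0.0852 nats

We have X ~ Exponential(λ=2.96).

The differential entropy measures the uncertainty or information content of the distribution.

For an Exponential distribution with λ=2.96:
h(X) = -0.0852 nats

(In bits, this would be -0.1229 bits.)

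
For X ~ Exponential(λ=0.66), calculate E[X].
1.5152

We have X ~ Exponential(λ=0.66).

For an Exponential distribution with λ=0.66:
E[X] = 1.5152

This is the expected (average) value of X.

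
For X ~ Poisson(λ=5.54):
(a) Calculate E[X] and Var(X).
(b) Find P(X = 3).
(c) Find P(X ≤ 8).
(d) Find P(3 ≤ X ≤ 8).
(a) E[X] = 5.5400, Var(X) = 5.5400
(b) P(X = 3) = 0.111272
(c) P(X ≤ 8) = 0.890931
(d) P(3 ≤ X ≤ 8) = 0.804996

We have X ~ Poisson(λ=5.54).

(a) Moments:
E[X] = 5.5400
Var(X) = 5.5400
σ = √Var(X) = 2.3537

(b) Point probability using PMF:
P(X = 3) = 0.111272

(c) Cumulative probability using CDF:
P(X ≤ 8) = F(8) = 0.890931

(d) Range probability:
P(3 ≤ X ≤ 8) = P(X ≤ 8) - P(X ≤ 2)
                   = F(8) - F(2)
                   = 0.890931 - 0.085935
                   = 0.804996

This means approximately 80.5% of outcomes fall in the interval [3, 8].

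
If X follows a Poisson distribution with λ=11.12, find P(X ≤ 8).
0.221504

We have X ~ Poisson(λ=11.12).

The CDF gives us P(X ≤ k).

Using the CDF:
P(X ≤ 8) = 0.221504

This means there's approximately a 22.2% chance that X is at most 8.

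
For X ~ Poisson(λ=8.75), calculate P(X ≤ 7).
0.353977

We have X ~ Poisson(λ=8.75).

The CDF gives us P(X ≤ k).

Using the CDF:
P(X ≤ 7) = 0.353977

This means there's approximately a 35.4% chance that X is at most 7.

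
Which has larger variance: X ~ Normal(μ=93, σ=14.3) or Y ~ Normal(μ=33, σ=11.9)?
X has larger variance (204.4900 > 141.6100)

Compute the variance for each distribution:

X ~ Normal(μ=93, σ=14.3):
Var(X) = 204.4900

Y ~ Normal(μ=33, σ=11.9):
Var(Y) = 141.6100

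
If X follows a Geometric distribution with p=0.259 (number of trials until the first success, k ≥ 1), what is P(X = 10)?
0.017445

We have X ~ Geometric(p=0.259) (number of trials until the first success, k ≥ 1).

For a Geometric distribution, the PMF gives us the probability of each outcome.

Using the PMF formula:
P(X = 10) = 0.017445

Rounded to 4 decimal places: 0.0174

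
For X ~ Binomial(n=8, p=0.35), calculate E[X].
2.8000

We have X ~ Binomial(n=8, p=0.35).

For a Binomial distribution with n=8, p=0.35:
E[X] = 2.8000

This is the expected (average) value of X.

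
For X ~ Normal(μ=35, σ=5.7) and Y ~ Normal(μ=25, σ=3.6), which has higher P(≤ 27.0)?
Y has higher probability (P(Y ≤ 27.0) = 0.7107 > P(X ≤ 27.0) = 0.0802)

Compute P(≤ 27.0) for each distribution:

X ~ Normal(μ=35, σ=5.7):
P(X ≤ 27.0) = 0.0802

Y ~ Normal(μ=25, σ=3.6):
P(Y ≤ 27.0) = 0.7107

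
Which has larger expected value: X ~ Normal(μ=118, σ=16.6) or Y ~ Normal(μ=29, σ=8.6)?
X has larger mean (118.0000 > 29.0000)

Compute the expected value for each distribution:

X ~ Normal(μ=118, σ=16.6):
E[X] = 118.0000

Y ~ Normal(μ=29, σ=8.6):
E[Y] = 29.0000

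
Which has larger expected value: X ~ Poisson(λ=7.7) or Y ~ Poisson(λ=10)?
Y has larger mean (10.0000 > 7.7000)

Compute the expected value for each distribution:

X ~ Poisson(λ=7.7):
E[X] = 7.7000

Y ~ Poisson(λ=10):
E[Y] = 10.0000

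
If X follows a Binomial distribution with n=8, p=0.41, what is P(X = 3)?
0.275930

We have X ~ Binomial(n=8, p=0.41).

For a Binomial distribution, the PMF gives us the probability of each outcome.

Using the PMF formula:
P(X = 3) = 0.275930

Rounded to 4 decimal places: 0.2759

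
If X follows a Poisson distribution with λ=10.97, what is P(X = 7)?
0.065284

We have X ~ Poisson(λ=10.97).

For a Poisson distribution, the PMF gives us the probability of each outcome.

Using the PMF formula:
P(X = 7) = 0.065284

Rounded to 4 decimal places: 0.0653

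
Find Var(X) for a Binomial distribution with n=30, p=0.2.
4.8000

We have X ~ Binomial(n=30, p=0.2).

For a Binomial distribution with n=30, p=0.2:
Var(X) = 4.8000

The variance measures the spread of the distribution around the mean.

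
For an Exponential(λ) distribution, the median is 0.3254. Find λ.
λ = 2.1301

For X ~ Exponential(λ), the CDF is F(x) = 1 - e^(-λx).
The median m satisfies F(m) = 0.5:
1 - e^(-λm) = 0.5
e^(-λm) = 0.5
λm = ln(2)
m = ln(2) / λ

Given m = 0.3254:
λ = ln(2) / 0.3254 = 0.693147 / 0.3254 = 2.1301

Verification: ln(2) / 2.1301 = 0.3254 ✓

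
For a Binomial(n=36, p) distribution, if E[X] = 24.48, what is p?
p = 0.68

For a Binomial(n, p) distribution:
E[X] = n × p

Given n = 36 and E[X] = 24.48:
24.48 = 36 × p
p = 24.48 / 36 = 0.68

Verification: Binomial(36, 0.68) has E[X] = 24.48 ✓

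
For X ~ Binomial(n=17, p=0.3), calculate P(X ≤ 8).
0.959723

We have X ~ Binomial(n=17, p=0.3).

The CDF gives us P(X ≤ k).

Using the CDF:
P(X ≤ 8) = 0.959723

This means there's approximately a 96.0% chance that X is at most 8.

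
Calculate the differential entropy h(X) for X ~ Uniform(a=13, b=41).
3.3322 nats

We have X ~ Uniform(a=13, b=41).

The differential entropy measures the uncertainty or information content of the distribution.

For a Uniform distribution with a=13, b=41:
h(X) = 3.3322 nats

(In bits, this would be 4.8074 bits.)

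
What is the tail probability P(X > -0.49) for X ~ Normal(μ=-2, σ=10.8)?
0.444403

We have X ~ Normal(μ=-2, σ=10.8).

P(X > -0.49) = 1 - P(X ≤ -0.49)
                = 1 - F(-0.49)
                = 1 - 0.555597
                = 0.444403

So there's approximately a 44.4% chance that X exceeds -0.49.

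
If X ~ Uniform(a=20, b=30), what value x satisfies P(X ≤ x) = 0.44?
24.4000

We have X ~ Uniform(a=20, b=30).

We want to find x such that P(X ≤ x) = 0.44.

This is the 44th percentile, which means 44% of values fall below this point.

Using the inverse CDF (quantile function):
x = F⁻¹(0.44) = 24.4000

Verification: P(X ≤ 24.4000) = 0.44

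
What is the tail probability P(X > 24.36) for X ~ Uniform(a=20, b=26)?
0.273333

We have X ~ Uniform(a=20, b=26).

P(X > 24.36) = 1 - P(X ≤ 24.36)
                = 1 - F(24.36)
                = 1 - 0.726667
                = 0.273333

So there's approximately a 27.3% chance that X exceeds 24.36.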